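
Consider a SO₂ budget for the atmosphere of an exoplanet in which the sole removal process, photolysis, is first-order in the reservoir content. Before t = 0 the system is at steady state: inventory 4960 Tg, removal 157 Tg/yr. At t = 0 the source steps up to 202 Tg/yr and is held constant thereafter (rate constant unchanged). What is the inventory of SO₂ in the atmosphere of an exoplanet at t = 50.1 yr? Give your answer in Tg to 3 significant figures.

6090 Tg

τ = M₀/F₀ = 4960/157 = 31.59 yr; rate constant k = 1/τ.
New steady state M_∞ = F₁/k = F₁·τ = 202 × 31.59 = 6381.7 Tg.
M(t) = M_∞ + (M₀ − M_∞)·e^(−t/τ); t/τ = 50.1/31.59 = 1.586, so e^(−t/τ) = 0.2048.
M(t) = 6381.7 − 1422 × 0.2048 = 6090.5 Tg.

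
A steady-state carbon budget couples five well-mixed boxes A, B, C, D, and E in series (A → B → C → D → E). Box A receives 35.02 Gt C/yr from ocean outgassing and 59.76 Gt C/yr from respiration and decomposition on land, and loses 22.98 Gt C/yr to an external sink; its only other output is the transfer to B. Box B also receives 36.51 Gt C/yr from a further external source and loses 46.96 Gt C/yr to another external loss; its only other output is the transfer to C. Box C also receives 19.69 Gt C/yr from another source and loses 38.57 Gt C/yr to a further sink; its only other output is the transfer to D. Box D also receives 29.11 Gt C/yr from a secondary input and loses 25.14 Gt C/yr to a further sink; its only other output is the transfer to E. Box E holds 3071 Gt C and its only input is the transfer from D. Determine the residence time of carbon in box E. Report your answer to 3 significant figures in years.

66.1 yr

Box A: F(A→B) = (35.02 + 59.76) − 22.98 = 71.800 Gt C/yr.
Box B: F(B→C) = (71.800 + 36.51) − 46.96 = 61.350 Gt C/yr.
Box C: F(C→D) = (61.350 + 19.69) − 38.57 = 42.470 Gt C/yr.
Box D: F(D→E) = (42.470 + 29.11) − 25.14 = 46.440 Gt C/yr.
Box E throughput = its input = 46.440 Gt C/yr; τ = 3071 / 46.440 = 66.13 yr.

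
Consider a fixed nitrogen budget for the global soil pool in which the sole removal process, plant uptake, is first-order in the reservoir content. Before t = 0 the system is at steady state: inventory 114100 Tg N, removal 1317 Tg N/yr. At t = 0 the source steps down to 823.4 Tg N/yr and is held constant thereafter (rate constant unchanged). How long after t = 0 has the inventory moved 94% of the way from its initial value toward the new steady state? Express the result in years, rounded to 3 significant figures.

244 yr

τ = M₀/F₀ = 114100/1317 = 86.64 yr.
The remaining gap fraction is e^(−t/τ); 94% covered ⇒ e^(−t/τ) = 0.0600.
t = −τ ln(0.0600) = 86.64 × 2.813 = 243.7 yr.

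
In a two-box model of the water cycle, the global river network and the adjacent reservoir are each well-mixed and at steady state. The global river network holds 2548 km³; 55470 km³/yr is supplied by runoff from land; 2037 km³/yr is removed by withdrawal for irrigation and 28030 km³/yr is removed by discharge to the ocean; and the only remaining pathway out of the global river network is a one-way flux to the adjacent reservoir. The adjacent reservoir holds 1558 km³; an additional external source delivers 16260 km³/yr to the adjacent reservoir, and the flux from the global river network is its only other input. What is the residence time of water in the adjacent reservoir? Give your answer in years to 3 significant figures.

Balance the global river network: ΣF_in = 55470 km³/yr.
Flux to the adjacent reservoir = ΣF_in − (2037 + 28030) = 25403 km³/yr.
Total input to the adjacent reservoir = 25403 + 16260 = 41663 km³/yr; at steady state this equals its total output.
τ = M / F = 1558 / 41663 = 0.03740 yr.

0.0374 yr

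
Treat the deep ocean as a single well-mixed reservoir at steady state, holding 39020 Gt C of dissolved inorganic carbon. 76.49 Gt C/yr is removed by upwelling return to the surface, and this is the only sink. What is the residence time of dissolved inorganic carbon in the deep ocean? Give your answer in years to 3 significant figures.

τ = M / F = 39020 / 76.49 = 510.1 yr.

510 yr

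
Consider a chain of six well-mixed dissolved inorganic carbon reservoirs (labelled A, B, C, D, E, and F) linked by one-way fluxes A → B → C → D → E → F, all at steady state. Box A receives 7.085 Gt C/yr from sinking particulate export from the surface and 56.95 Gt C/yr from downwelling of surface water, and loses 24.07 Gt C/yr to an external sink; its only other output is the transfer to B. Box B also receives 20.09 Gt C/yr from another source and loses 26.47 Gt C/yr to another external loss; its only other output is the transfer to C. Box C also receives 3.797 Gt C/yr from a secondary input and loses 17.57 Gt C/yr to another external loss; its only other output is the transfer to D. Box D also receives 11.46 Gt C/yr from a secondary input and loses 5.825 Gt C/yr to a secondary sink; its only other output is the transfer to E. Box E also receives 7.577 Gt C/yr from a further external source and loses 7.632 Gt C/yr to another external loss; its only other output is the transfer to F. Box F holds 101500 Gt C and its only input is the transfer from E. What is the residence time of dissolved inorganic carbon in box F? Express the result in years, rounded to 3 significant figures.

Box A: F(A→B) = (7.085 + 56.95) − 24.07 = 39.965 Gt C/yr.
Box B: F(B→C) = (39.965 + 20.09) − 26.47 = 33.585 Gt C/yr.
Box C: F(C→D) = (33.585 + 3.797) − 17.57 = 19.812 Gt C/yr.
Box D: F(D→E) = (19.812 + 11.46) − 5.825 = 25.447 Gt C/yr.
Box E: F(E→F) = (25.447 + 7.577) − 7.632 = 25.392 Gt C/yr.
Box F throughput = its input = 25.392 Gt C/yr; τ = 101500 / 25.392 = 3997 yr.

4000 yr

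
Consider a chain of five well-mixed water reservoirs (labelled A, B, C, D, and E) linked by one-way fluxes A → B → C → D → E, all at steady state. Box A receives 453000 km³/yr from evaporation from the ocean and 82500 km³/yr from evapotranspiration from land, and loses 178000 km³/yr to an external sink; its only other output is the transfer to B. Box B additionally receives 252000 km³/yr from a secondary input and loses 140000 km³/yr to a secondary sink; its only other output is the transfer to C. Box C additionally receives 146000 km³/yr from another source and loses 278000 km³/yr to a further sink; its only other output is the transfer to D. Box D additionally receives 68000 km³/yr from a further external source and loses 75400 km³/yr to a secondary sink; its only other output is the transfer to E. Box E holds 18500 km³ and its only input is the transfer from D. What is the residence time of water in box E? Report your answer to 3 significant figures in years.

Box A: F(A→B) = (453000 + 82500) − 178000 = 357500 km³/yr.
Box B: F(B→C) = (357500 + 252000) − 140000 = 469500 km³/yr.
Box C: F(C→D) = (469500 + 146000) − 278000 = 337500 km³/yr.
Box D: F(D→E) = (337500 + 68000) − 75400 = 330100 km³/yr.
Box E throughput = its input = 330100 km³/yr; τ = 18500 / 330100 = 0.05604 yr.

0.0560 yr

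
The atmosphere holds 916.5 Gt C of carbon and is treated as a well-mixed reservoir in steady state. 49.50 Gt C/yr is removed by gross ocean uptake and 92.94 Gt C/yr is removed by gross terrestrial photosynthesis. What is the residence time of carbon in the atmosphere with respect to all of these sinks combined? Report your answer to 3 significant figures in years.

6.43 yr

Total removal flux = 49.50 + 92.94 = 142.44 Gt C/yr.
τ = M / ΣF_out = 916.5 / 142.44 = 6.434 yr.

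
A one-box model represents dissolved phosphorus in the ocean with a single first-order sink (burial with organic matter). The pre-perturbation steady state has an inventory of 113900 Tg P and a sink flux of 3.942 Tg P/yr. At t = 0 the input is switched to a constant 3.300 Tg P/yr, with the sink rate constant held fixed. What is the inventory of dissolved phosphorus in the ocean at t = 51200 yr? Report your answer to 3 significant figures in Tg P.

98500 Tg P

τ = M₀/F₀ = 113900/3.942 = 28890 yr; rate constant k = 1/τ.
New steady state M_∞ = F₁/k = F₁·τ = 3.300 × 28890 = 95350 Tg P.
M(t) = M_∞ + (M₀ − M_∞)·e^(−t/τ); t/τ = 51200/28890 = 1.772, so e^(−t/τ) = 0.1700.
M(t) = 95350 + 18550 × 0.1700 = 98503 Tg P.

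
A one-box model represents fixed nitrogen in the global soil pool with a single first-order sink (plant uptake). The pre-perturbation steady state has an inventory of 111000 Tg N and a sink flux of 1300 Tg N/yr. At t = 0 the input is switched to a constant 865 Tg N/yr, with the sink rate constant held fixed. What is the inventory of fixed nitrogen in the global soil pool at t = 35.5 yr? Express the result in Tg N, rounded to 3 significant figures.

98400 Tg N

The sink rate constant is k = F₀/M₀ = 1300/111000 = 0.01171 yr⁻¹.
Solving dM/dt = F₁ − kM with M(0) = M₀ gives M(t) = F₁/k + (M₀ − F₁/k)·e^(−kt).
F₁/k = 865/0.01171 = 73858 Tg N; kt = 0.01171 × 35.5 = 0.4158, e^(−kt) = 0.6598.
M(35.5) = 73858 + (111000 − 73858) × 0.6598 = 73858 + 24510 = 98365 Tg N.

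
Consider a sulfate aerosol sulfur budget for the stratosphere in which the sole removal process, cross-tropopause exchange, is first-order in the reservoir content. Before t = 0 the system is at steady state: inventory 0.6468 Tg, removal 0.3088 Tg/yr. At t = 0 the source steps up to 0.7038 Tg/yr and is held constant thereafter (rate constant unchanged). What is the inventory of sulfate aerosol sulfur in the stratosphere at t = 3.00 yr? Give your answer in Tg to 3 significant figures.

Residence time τ = M₀/F₀ = 2.095 yr. The eventual steady state is M_∞ = M₀·(F₁/F₀) = 0.6468 × 0.7038/0.3088 = 1.4742 Tg.
The anomaly ΔM(t) = M(t) − M_∞ decays as ΔM₀·e^(−t/τ) with ΔM₀ = 0.6468 − 1.4742 = −0.8274 Tg.
At t = 3.00 yr, e^(−t/τ) = e^(−1.432) = 0.2388, so ΔM = −0.1975 Tg and M = 1.4742 − 0.1975 = 1.2766 Tg.

1.28 Tg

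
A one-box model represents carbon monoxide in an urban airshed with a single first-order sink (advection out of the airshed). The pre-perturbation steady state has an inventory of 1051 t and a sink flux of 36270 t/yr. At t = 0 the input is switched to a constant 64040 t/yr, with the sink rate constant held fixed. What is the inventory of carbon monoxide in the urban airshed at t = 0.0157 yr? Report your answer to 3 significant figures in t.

1390 t

The sink rate constant is k = F₀/M₀ = 36270/1051 = 34.51 yr⁻¹.
Solving dM/dt = F₁ − kM with M(0) = M₀ gives M(t) = F₁/k + (M₀ − F₁/k)·e^(−kt).
F₁/k = 64040/34.51 = 1855.7 t; kt = 34.51 × 0.0157 = 0.5418, e^(−kt) = 0.5817.
M(0.0157) = 1855.7 + (1051 − 1855.7) × 0.5817 = 1855.7 − 468.1 = 1387.6 t.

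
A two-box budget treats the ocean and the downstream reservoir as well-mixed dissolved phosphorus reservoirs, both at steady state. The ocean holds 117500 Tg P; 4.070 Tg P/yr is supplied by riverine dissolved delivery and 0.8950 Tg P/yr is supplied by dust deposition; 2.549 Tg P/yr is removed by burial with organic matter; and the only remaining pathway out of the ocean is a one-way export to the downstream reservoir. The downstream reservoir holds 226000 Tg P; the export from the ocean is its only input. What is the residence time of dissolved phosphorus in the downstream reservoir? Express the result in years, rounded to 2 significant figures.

94000 yr

Balance the ocean: ΣF_in = 4.070 + 0.8950 = 4.9650 Tg P/yr.
Export to the downstream reservoir = ΣF_in − (2.549) = 2.4160 Tg P/yr.
At steady state the output of the downstream reservoir equals its input, 2.4160 Tg P/yr.
τ = M / F = 226000 / 2.4160 = 93540 yr.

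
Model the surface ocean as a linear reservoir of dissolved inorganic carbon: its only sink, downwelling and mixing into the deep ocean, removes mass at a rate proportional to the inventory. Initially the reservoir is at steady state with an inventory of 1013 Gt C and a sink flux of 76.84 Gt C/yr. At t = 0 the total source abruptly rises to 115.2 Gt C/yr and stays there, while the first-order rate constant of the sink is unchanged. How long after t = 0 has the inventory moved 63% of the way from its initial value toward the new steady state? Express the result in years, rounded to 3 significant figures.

13.1 yr

τ = M₀/F₀ = 1013/76.84 = 13.18 yr.
The remaining gap fraction is e^(−t/τ); 63% covered ⇒ e^(−t/τ) = 0.370.
t = −τ ln(0.370) = 13.18 × 0.9943 = 13.11 yr.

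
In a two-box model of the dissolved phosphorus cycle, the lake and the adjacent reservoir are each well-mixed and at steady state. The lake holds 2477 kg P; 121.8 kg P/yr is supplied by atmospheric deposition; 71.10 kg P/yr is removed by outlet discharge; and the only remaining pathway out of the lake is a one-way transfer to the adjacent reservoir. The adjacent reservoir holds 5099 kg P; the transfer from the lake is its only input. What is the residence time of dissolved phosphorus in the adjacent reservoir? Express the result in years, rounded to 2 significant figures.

100 yr

Balance the lake: ΣF_in = 121.80 kg P/yr.
Transfer to the adjacent reservoir = ΣF_in − (71.10) = 50.700 kg P/yr.
At steady state the output of the adjacent reservoir equals its input, 50.700 kg P/yr.
τ = M / F = 5099 / 50.700 = 100.6 yr.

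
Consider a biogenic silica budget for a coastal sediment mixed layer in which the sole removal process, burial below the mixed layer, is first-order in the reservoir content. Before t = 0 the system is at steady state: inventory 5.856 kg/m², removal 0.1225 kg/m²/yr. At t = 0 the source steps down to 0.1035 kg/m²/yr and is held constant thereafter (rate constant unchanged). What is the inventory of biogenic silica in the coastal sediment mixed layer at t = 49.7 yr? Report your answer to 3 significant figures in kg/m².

τ = M₀/F₀ = 5.856/0.1225 = 47.80 yr; rate constant k = 1/τ.
New steady state M_∞ = F₁/k = F₁·τ = 0.1035 × 47.80 = 4.9477 kg/m².
M(t) = M_∞ + (M₀ − M_∞)·e^(−t/τ); t/τ = 49.7/47.80 = 1.040, so e^(−t/τ) = 0.3536.
M(t) = 4.9477 + 0.9083 × 0.3536 = 5.2689 kg/m².

5.27 kg/m²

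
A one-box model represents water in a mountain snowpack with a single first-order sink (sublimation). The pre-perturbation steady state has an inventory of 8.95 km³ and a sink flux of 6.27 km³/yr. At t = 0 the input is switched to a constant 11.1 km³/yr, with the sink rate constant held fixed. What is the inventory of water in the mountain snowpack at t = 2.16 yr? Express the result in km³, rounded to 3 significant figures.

14.3 km³

Residence time τ = M₀/F₀ = 1.427 yr. The eventual steady state is M_∞ = M₀·(F₁/F₀) = 8.95 × 11.1/6.27 = 15.844 km³.
The anomaly ΔM(t) = M(t) − M_∞ decays as ΔM₀·e^(−t/τ) with ΔM₀ = 8.95 − 15.844 = −6.894 km³.
At t = 2.16 yr, e^(−t/τ) = e^(−1.513) = 0.2202, so ΔM = −1.518 km³ and M = 15.844 − 1.518 = 14.326 km³.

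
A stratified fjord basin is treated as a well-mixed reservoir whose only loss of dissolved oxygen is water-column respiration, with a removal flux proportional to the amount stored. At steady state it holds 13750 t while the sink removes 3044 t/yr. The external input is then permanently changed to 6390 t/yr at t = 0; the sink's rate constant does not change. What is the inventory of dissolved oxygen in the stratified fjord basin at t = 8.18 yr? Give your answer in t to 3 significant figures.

26400 t

τ = M₀/F₀ = 13750/3044 = 4.517 yr; rate constant k = 1/τ.
New steady state M_∞ = F₁/k = F₁·τ = 6390 × 4.517 = 28864 t.
M(t) = M_∞ + (M₀ − M_∞)·e^(−t/τ); t/τ = 8.18/4.517 = 1.811, so e^(−t/τ) = 0.1635.
M(t) = 28864 − 15110 × 0.1635 = 26393 t.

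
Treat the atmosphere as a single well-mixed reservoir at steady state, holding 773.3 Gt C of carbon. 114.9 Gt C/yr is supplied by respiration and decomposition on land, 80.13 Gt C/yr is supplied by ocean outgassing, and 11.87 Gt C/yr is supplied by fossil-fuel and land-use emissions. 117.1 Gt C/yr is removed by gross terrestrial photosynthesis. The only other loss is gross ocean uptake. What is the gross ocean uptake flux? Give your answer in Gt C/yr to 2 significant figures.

At steady state ΣF_in = ΣF_out.
ΣF_in = 114.9 + 80.13 + 11.87 = 206.90 Gt C/yr.
Gross ocean uptake flux = ΣF_in − (117.1) = 206.90 − 117.1 = 89.80 Gt C/yr.

90 Gt C/yr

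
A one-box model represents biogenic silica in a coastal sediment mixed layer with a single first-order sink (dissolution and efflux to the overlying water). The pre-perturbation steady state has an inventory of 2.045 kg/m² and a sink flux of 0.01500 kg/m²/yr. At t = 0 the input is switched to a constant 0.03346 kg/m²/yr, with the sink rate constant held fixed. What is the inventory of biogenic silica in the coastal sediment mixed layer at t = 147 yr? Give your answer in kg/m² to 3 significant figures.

Residence time τ = M₀/F₀ = 136.3 yr. The eventual steady state is M_∞ = M₀·(F₁/F₀) = 2.045 × 0.03346/0.01500 = 4.5617 kg/m².
The anomaly ΔM(t) = M(t) − M_∞ decays as ΔM₀·e^(−t/τ) with ΔM₀ = 2.045 − 4.5617 = −2.517 kg/m².
At t = 147 yr, e^(−t/τ) = e^(−1.078) = 0.3402, so ΔM = −0.8562 kg/m² and M = 4.5617 − 0.8562 = 3.7055 kg/m².

3.71 kg/m²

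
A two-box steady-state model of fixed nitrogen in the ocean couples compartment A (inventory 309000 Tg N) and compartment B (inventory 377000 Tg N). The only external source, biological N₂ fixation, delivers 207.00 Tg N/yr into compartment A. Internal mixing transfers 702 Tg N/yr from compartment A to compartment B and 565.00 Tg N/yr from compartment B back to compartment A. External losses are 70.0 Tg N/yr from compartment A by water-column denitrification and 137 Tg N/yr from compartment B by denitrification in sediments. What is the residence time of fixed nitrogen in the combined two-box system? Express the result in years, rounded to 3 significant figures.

Residence time in the combined system uses the total inventory and the total *external* removal — internal exchanges between the two boxes cancel.
M_total = 309000 + 377000 = 686000 Tg N.
ΣF_external_out = 70.0 + 137 = 207.00 Tg N/yr.
τ = M_total / ΣF_ext = 686000 / 207.00 = 3314 yr.

3310 yr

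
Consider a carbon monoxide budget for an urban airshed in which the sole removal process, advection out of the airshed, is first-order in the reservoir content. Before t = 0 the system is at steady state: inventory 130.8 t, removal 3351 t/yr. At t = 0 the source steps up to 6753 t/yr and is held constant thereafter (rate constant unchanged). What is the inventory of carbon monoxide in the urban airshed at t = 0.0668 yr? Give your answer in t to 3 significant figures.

Residence time τ = M₀/F₀ = 0.03903 yr. The eventual steady state is M_∞ = M₀·(F₁/F₀) = 130.8 × 6753/3351 = 263.59 t.
The anomaly ΔM(t) = M(t) − M_∞ decays as ΔM₀·e^(−t/τ) with ΔM₀ = 130.8 − 263.59 = −132.8 t.
At t = 0.0668 yr, e^(−t/τ) = e^(−1.711) = 0.1806, so ΔM = −23.98 t and M = 263.59 − 23.98 = 239.61 t.

240 t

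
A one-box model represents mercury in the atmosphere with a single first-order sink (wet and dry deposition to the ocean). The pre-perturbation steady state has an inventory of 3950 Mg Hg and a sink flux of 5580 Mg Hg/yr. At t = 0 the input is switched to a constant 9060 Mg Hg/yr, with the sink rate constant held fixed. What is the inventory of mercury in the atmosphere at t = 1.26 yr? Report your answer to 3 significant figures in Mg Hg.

τ = M₀/F₀ = 3950/5580 = 0.7079 yr; rate constant k = 1/τ.
New steady state M_∞ = F₁/k = F₁·τ = 9060 × 0.7079 = 6413.4 Mg Hg.
M(t) = M_∞ + (M₀ − M_∞)·e^(−t/τ); t/τ = 1.26/0.7079 = 1.780, so e^(−t/τ) = 0.1686.
M(t) = 6413.4 − 2463 × 0.1686 = 5998.0 Mg Hg.

6000 Mg Hg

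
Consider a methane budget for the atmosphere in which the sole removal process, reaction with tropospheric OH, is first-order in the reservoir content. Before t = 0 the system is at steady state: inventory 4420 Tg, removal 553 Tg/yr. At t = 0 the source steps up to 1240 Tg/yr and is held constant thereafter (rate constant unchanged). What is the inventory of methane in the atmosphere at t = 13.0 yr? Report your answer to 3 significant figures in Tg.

The sink rate constant is k = F₀/M₀ = 553/4420 = 0.1251 yr⁻¹.
Solving dM/dt = F₁ − kM with M(0) = M₀ gives M(t) = F₁/k + (M₀ − F₁/k)·e^(−kt).
F₁/k = 1240/0.1251 = 9911.0 Tg; kt = 0.1251 × 13.0 = 1.626, e^(−kt) = 0.1966.
M(13.0) = 9911.0 + (4420 − 9911.0) × 0.1966 = 9911.0 − 1080 = 8831.4 Tg.

8830 Tg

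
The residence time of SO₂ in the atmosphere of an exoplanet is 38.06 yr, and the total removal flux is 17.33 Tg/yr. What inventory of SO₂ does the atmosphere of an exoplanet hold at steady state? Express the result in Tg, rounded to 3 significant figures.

τ = M/F ⇒ M = τ × F = 38.06 × 17.33 = 659.6 Tg.

660 Tg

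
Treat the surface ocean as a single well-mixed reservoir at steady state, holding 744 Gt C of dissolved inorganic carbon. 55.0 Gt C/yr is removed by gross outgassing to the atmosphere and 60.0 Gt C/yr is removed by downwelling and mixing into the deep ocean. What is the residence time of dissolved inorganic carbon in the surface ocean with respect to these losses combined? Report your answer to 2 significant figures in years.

Total removal = 55.00 + 60.00 = 115.00 Gt C/yr.
τ = M / ΣF_out = 744 / 115.00 = 6.470 yr.

6.5 yr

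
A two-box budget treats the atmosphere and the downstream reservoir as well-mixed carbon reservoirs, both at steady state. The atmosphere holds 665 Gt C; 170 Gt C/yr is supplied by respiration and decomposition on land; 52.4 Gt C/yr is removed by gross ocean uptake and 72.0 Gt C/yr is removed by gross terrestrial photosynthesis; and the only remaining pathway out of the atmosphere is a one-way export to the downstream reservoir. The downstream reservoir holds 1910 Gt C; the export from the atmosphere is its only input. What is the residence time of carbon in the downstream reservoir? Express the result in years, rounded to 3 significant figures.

41.9 yr

Balance the atmosphere: ΣF_in = 170.00 Gt C/yr.
Export to the downstream reservoir = ΣF_in − (52.4 + 72.0) = 45.600 Gt C/yr.
At steady state the output of the downstream reservoir equals its input, 45.600 Gt C/yr.
τ = M / F = 1910 / 45.600 = 41.89 yr.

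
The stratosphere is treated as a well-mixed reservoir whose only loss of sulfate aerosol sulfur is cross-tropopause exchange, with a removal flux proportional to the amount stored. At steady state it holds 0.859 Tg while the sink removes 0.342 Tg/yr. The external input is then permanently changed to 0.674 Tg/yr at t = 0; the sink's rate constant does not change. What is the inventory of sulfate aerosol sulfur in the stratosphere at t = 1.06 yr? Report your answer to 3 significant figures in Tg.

τ = M₀/F₀ = 0.859/0.342 = 2.512 yr; rate constant k = 1/τ.
New steady state M_∞ = F₁/k = F₁·τ = 0.674 × 2.512 = 1.6929 Tg.
M(t) = M_∞ + (M₀ − M_∞)·e^(−t/τ); t/τ = 1.06/2.512 = 0.4220, so e^(−t/τ) = 0.6557.
M(t) = 1.6929 − 0.8339 × 0.6557 = 1.1461 Tg.

1.15 Tg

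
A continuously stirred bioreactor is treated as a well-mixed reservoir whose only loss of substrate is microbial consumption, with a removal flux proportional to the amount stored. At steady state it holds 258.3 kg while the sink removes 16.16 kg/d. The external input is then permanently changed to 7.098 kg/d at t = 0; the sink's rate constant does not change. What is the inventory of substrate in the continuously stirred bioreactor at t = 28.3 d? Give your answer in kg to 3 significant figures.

138 kg

τ = M₀/F₀ = 258.3/16.16 = 15.98 d; rate constant k = 1/τ.
New steady state M_∞ = F₁/k = F₁·τ = 7.098 × 15.98 = 113.45 kg.
M(t) = M_∞ + (M₀ − M_∞)·e^(−t/τ); t/τ = 28.3/15.98 = 1.771, so e^(−t/τ) = 0.1702.
M(t) = 113.45 + 144.8 × 0.1702 = 138.11 kg.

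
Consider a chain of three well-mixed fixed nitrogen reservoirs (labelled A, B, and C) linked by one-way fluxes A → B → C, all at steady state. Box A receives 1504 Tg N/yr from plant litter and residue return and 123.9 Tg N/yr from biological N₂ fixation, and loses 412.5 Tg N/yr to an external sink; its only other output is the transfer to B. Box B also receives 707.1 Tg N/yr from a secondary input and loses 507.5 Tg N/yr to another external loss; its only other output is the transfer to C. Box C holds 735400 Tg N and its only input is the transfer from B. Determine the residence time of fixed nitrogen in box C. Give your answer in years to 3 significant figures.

520 yr

Box A: F(A→B) = (1504 + 123.9) − 412.5 = 1215.4 Tg N/yr.
Box B: F(B→C) = (1215.4 + 707.1) − 507.5 = 1415.0 Tg N/yr.
Box C throughput = its input = 1415.0 Tg N/yr; τ = 735400 / 1415.0 = 519.7 yr.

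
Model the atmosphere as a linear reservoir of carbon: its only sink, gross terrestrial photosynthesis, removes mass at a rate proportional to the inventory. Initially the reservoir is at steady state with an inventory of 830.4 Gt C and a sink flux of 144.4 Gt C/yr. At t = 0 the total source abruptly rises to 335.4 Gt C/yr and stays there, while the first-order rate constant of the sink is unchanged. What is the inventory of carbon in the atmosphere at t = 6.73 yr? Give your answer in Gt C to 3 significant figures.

1590 Gt C

τ = M₀/F₀ = 830.4/144.4 = 5.751 yr; rate constant k = 1/τ.
New steady state M_∞ = F₁/k = F₁·τ = 335.4 × 5.751 = 1928.8 Gt C.
M(t) = M_∞ + (M₀ − M_∞)·e^(−t/τ); t/τ = 6.73/5.751 = 1.170, so e^(−t/τ) = 0.3103.
M(t) = 1928.8 − 1098 × 0.3103 = 1588.0 Gt C.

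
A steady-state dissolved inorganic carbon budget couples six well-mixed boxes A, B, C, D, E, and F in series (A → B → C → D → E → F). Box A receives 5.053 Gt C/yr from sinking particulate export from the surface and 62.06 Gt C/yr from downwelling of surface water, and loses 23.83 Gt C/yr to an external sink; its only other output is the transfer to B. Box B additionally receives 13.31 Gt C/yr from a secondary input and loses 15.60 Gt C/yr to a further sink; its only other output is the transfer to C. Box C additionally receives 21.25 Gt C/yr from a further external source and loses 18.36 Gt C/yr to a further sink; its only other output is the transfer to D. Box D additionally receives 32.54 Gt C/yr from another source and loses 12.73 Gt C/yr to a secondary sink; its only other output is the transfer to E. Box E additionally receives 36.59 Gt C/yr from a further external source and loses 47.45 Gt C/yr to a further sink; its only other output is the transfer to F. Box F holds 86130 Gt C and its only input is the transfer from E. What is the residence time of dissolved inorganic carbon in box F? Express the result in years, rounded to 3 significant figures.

Box A: F(A→B) = (5.053 + 62.06) − 23.83 = 43.283 Gt C/yr.
Box B: F(B→C) = (43.283 + 13.31) − 15.60 = 40.993 Gt C/yr.
Box C: F(C→D) = (40.993 + 21.25) − 18.36 = 43.883 Gt C/yr.
Box D: F(D→E) = (43.883 + 32.54) − 12.73 = 63.693 Gt C/yr.
Box E: F(E→F) = (63.693 + 36.59) − 47.45 = 52.833 Gt C/yr.
Box F throughput = its input = 52.833 Gt C/yr; τ = 86130 / 52.833 = 1630 yr.

1630 yr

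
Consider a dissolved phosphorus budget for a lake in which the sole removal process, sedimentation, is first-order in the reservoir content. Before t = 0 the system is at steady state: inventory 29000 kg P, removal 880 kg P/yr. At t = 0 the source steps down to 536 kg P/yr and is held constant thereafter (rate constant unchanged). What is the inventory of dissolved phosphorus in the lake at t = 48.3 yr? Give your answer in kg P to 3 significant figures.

20300 kg P

The sink rate constant is k = F₀/M₀ = 880/29000 = 0.03034 yr⁻¹.
Solving dM/dt = F₁ − kM with M(0) = M₀ gives M(t) = F₁/k + (M₀ − F₁/k)·e^(−kt).
F₁/k = 536/0.03034 = 17664 kg P; kt = 0.03034 × 48.3 = 1.466, e^(−kt) = 0.2309.
M(48.3) = 17664 + (29000 − 17664) × 0.2309 = 17664 + 2618 = 20282 kg P.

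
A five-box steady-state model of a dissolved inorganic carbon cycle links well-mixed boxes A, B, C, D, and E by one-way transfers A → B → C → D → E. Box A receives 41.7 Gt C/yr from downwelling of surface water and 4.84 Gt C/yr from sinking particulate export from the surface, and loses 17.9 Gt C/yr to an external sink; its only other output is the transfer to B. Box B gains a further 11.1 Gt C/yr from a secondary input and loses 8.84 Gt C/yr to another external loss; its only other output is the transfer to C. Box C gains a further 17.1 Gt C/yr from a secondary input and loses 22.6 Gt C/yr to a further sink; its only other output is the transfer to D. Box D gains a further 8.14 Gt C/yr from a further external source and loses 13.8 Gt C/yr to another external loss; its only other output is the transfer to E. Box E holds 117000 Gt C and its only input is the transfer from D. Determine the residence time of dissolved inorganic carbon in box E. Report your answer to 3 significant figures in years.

Box A: F(A→B) = (41.7 + 4.84) − 17.9 = 28.640 Gt C/yr.
Box B: F(B→C) = (28.640 + 11.1) − 8.84 = 30.900 Gt C/yr.
Box C: F(C→D) = (30.900 + 17.1) − 22.6 = 25.400 Gt C/yr.
Box D: F(D→E) = (25.400 + 8.14) − 13.8 = 19.740 Gt C/yr.
Box E throughput = its input = 19.740 Gt C/yr; τ = 117000 / 19.740 = 5927 yr.

5930 yr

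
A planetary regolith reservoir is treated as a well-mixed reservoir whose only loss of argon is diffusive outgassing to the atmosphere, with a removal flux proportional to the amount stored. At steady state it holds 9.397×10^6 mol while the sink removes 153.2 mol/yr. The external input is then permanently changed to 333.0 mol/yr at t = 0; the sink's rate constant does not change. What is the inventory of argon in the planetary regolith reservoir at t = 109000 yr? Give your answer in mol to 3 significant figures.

1.86×10^7 mol

τ = M₀/F₀ = 9.397×10^6/153.2 = 61340 yr; rate constant k = 1/τ.
New steady state M_∞ = F₁/k = F₁·τ = 333.0 × 61340 = 2.0426×10^7 mol.
M(t) = M_∞ + (M₀ − M_∞)·e^(−t/τ); t/τ = 109000/61340 = 1.777, so e^(−t/τ) = 0.1691.
M(t) = 2.0426×10^7 − 1.103×10^7 × 0.1691 = 1.8560×10^7 mol.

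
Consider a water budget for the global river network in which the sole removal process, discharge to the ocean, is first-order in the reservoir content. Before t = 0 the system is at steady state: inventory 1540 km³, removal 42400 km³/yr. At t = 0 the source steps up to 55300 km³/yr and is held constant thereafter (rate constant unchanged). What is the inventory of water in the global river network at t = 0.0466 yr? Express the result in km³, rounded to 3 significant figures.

1880 km³

τ = M₀/F₀ = 1540/42400 = 0.03632 yr; rate constant k = 1/τ.
New steady state M_∞ = F₁/k = F₁·τ = 55300 × 0.03632 = 2008.5 km³.
M(t) = M_∞ + (M₀ − M_∞)·e^(−t/τ); t/τ = 0.0466/0.03632 = 1.283, so e^(−t/τ) = 0.2772.
M(t) = 2008.5 − 468.5 × 0.2772 = 1878.7 km³.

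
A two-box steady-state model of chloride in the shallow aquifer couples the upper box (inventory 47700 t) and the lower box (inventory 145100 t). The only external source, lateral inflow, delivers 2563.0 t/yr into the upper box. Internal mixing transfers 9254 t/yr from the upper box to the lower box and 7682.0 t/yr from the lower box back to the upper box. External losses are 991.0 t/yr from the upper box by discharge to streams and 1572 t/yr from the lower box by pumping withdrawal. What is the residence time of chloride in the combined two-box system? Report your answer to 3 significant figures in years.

75.2 yr

Treat the two boxes together as one reservoir: the mixing fluxes between them are internal recycling, so τ = ΣM / Σ(external losses).
M_total = 47700 + 145100 = 192800 t.
ΣF_external_out = 991.0 + 1572 = 2563.0 t/yr.
τ = M_total / ΣF_ext = 192800 / 2563.0 = 75.22 yr.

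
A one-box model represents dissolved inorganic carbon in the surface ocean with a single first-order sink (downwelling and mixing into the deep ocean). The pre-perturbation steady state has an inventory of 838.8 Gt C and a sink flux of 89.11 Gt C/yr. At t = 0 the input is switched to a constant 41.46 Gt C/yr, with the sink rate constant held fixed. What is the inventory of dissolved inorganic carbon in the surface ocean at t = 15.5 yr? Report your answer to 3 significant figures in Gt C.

τ = M₀/F₀ = 838.8/89.11 = 9.413 yr; rate constant k = 1/τ.
New steady state M_∞ = F₁/k = F₁·τ = 41.46 × 9.413 = 390.27 Gt C.
M(t) = M_∞ + (M₀ − M_∞)·e^(−t/τ); t/τ = 15.5/9.413 = 1.647, so e^(−t/τ) = 0.1927.
M(t) = 390.27 + 448.5 × 0.1927 = 476.70 Gt C.

477 Gt C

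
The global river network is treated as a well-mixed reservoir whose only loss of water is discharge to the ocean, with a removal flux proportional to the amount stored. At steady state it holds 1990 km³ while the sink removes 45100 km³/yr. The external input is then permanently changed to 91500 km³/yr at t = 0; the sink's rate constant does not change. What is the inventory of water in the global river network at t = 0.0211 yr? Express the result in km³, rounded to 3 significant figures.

τ = M₀/F₀ = 1990/45100 = 0.04412 yr; rate constant k = 1/τ.
New steady state M_∞ = F₁/k = F₁·τ = 91500 × 0.04412 = 4037.4 km³.
M(t) = M_∞ + (M₀ − M_∞)·e^(−t/τ); t/τ = 0.0211/0.04412 = 0.4782, so e^(−t/τ) = 0.6199.
M(t) = 4037.4 − 2047 × 0.6199 = 2768.2 km³.

2770 km³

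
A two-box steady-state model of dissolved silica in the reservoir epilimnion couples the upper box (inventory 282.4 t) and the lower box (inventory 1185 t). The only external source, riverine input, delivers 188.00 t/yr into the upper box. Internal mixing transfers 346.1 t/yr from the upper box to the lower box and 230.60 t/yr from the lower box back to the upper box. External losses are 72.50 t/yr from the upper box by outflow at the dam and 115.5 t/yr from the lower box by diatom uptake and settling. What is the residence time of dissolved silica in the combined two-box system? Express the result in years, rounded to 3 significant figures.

7.81 yr

Treat the two boxes together as one reservoir: the mixing fluxes between them are internal recycling, so τ = ΣM / Σ(external losses).
M_total = 282.4 + 1185 = 1467.4 t.
ΣF_external_out = 72.50 + 115.5 = 188.00 t/yr.
τ = M_total / ΣF_ext = 1467.4 / 188.00 = 7.805 yr.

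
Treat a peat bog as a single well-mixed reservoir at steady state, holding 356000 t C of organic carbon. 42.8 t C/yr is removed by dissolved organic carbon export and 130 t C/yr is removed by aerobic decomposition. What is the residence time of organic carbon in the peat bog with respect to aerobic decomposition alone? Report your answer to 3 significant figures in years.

2740 yr

Residence time with respect to a single sink: τ = M / F_sink.
τ = 356000 / 130 = 2738 yr.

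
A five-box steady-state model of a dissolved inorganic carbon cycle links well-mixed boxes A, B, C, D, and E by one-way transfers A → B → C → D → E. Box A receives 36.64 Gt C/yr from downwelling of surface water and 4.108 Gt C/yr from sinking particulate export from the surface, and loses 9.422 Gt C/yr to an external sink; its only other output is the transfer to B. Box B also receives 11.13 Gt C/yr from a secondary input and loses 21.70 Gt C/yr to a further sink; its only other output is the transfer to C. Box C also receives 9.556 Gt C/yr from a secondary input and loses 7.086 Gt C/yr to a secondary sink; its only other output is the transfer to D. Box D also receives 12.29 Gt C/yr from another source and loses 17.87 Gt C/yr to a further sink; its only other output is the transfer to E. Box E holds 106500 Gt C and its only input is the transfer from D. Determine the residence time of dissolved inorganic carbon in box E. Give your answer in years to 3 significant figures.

6040 yr

Box A: F(A→B) = (36.64 + 4.108) − 9.422 = 31.326 Gt C/yr.
Box B: F(B→C) = (31.326 + 11.13) − 21.70 = 20.756 Gt C/yr.
Box C: F(C→D) = (20.756 + 9.556) − 7.086 = 23.226 Gt C/yr.
Box D: F(D→E) = (23.226 + 12.29) − 17.87 = 17.646 Gt C/yr.
Box E throughput = its input = 17.646 Gt C/yr; τ = 106500 / 17.646 = 6035 yr.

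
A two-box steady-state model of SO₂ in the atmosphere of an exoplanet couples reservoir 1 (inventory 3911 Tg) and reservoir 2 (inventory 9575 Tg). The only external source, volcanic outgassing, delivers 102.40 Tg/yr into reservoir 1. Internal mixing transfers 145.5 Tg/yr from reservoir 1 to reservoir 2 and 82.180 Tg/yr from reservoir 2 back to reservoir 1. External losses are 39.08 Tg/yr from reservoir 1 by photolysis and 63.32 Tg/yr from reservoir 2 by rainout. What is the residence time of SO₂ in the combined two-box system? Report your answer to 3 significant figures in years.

Treat the two boxes together as one reservoir: the mixing fluxes between them are internal recycling, so τ = ΣM / Σ(external losses).
M_total = 3911 + 9575 = 13486 Tg.
ΣF_external_out = 39.08 + 63.32 = 102.40 Tg/yr.
τ = M_total / ΣF_ext = 13486 / 102.40 = 131.7 yr.

132 yr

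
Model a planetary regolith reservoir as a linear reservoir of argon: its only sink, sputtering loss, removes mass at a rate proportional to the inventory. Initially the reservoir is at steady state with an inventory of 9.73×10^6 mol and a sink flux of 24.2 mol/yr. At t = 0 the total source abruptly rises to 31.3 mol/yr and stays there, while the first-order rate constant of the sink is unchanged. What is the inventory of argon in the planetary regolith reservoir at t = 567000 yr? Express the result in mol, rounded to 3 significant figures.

τ = M₀/F₀ = 9.73×10^6/24.2 = 402100 yr; rate constant k = 1/τ.
New steady state M_∞ = F₁/k = F₁·τ = 31.3 × 402100 = 1.2585×10^7 mol.
M(t) = M_∞ + (M₀ − M_∞)·e^(−t/τ); t/τ = 567000/402100 = 1.410, so e^(−t/τ) = 0.2441.
M(t) = 1.2585×10^7 − 2.855×10^6 × 0.2441 = 1.1888×10^7 mol.

1.19×10^7 mol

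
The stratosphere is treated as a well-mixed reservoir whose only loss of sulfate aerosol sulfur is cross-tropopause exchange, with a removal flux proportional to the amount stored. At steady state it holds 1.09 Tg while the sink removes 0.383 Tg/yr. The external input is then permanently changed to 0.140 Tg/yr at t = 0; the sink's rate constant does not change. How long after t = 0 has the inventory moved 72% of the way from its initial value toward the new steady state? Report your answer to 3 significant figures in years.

τ = M₀/F₀ = 1.09/0.383 = 2.846 yr.
The remaining gap fraction is e^(−t/τ); 72% covered ⇒ e^(−t/τ) = 0.280.
t = −τ ln(0.280) = 2.846 × 1.273 = 3.623 yr.

3.62 yr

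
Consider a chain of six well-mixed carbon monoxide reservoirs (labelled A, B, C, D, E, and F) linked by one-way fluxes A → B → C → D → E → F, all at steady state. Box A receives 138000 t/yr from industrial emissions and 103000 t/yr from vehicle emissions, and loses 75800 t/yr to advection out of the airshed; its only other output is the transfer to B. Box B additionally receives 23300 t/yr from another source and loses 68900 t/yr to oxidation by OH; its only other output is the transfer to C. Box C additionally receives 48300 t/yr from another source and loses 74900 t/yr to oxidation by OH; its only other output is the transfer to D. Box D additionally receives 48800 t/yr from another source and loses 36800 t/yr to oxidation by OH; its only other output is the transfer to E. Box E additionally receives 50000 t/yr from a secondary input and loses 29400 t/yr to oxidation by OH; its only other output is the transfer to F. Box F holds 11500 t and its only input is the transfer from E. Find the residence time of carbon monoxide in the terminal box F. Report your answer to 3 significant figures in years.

Box A: F(A→B) = (138000 + 103000) − 75800 = 165200 t/yr.
Box B: F(B→C) = (165200 + 23300) − 68900 = 119600 t/yr.
Box C: F(C→D) = (119600 + 48300) − 74900 = 93000 t/yr.
Box D: F(D→E) = (93000 + 48800) − 36800 = 105000 t/yr.
Box E: F(E→F) = (105000 + 50000) − 29400 = 125600 t/yr.
Box F throughput = its input = 125600 t/yr; τ = 11500 / 125600 = 0.09156 yr.

0.0916 yr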